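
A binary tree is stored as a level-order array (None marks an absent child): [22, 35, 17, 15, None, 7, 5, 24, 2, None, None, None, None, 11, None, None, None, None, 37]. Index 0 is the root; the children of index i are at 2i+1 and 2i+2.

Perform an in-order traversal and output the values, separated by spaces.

24 15 2 37 35 22 7 17 11 5

In-order visits the left subtree, then the node, then the right subtree.
At 22: go left to 35.
  At 35: go left to 15.
    At 15: go left to 24.
      24 is a leaf — visit 24.
    Visit 15.
    At 15: go right to 2.
      At 2: no left child.
      Visit 2.
      At 2: go right to 37.
        37 is a leaf — visit 37.
  Visit 35.
  At 35: no right child.
Visit 22.
At 22: go right to 17.
  At 17: go left to 7.
    7 is a leaf — visit 7.
  Visit 17.
  At 17: go right to 5.
    At 5: go left to 11.
      11 is a leaf — visit 11.
    Visit 5.
    At 5: no right child.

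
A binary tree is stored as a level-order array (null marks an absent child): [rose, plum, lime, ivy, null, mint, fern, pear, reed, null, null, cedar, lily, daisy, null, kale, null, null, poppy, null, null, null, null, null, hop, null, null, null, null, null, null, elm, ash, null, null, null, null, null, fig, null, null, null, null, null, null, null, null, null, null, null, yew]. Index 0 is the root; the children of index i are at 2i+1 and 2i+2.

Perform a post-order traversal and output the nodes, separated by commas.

Post-order visits the left subtree, then the right subtree, then the node.
At rose: go left to plum.
  At plum: go left to ivy.
    At ivy: go left to pear.
      At pear: go left to kale.
        At kale: go left to elm.
          elm is a leaf — visit elm.
        At kale: go right to ash.
          ash is a leaf — visit ash.
        Visit kale.
      At pear: no right child.
      Visit pear.
    At ivy: go right to reed.
      At reed: no left child.
      At reed: go right to poppy.
        At poppy: no left child.
        At poppy: go right to fig.
          fig is a leaf — visit fig.
        Visit poppy.
      Visit reed.
    Visit ivy.
  At plum: no right child.
  Visit plum.
At rose: go right to lime.
  At lime: go left to mint.
    At mint: go left to cedar.
      At cedar: no left child.
      At cedar: go right to hop.
        At hop: no left child.
        At hop: go right to yew.
          yew is a leaf — visit yew.
        Visit hop.
      Visit cedar.
    At mint: go right to lily.
      lily is a leaf — visit lily.
    Visit mint.
  At lime: go right to fern.
    At fern: go left to daisy.
      daisy is a leaf — visit daisy.
    At fern: no right child.
    Visit fern.
  Visit lime.
Visit rose.

elm, ash, kale, pear, fig, poppy, reed, ivy, plum, yew, hop, cedar, lily, mint, daisy, fern, lime, rose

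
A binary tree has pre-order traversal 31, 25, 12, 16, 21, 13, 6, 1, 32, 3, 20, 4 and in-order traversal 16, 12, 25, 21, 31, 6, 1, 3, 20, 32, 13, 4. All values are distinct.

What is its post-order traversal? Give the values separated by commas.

The first element of pre-order is the root; it splits in-order into left and right subtrees.
Root 31: left subtree has 4 nodes {16, 12, 25, 21}, right has 7 {6, 1, 3, 20, 32, 13, 4}.
  Root 25: left subtree has 2 nodes {16, 12}, right has 1 {21}.
    Root 12: left subtree has 1 node {16}, right has 0 { }.
  Root 13: left subtree has 5 nodes {6, 1, 3, 20, 32}, right has 1 {4}.
    Root 6: left subtree has 0 nodes { }, right has 4 {1, 3, 20, 32}.
      Root 1: left subtree has 0 nodes { }, right has 3 {3, 20, 32}.
        Root 32: left subtree has 2 nodes {3, 20}, right has 0 { }.
          Root 3: left subtree has 0 nodes { }, right has 1 {20}.

16, 12, 21, 25, 20, 3, 32, 1, 6, 4, 13, 31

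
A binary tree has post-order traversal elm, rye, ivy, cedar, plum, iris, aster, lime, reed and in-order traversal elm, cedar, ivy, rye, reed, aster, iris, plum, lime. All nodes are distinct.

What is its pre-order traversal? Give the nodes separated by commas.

reed, cedar, elm, ivy, rye, lime, aster, iris, plum

The last element of post-order is the root; it splits in-order into left and right subtrees.
Root reed: left subtree has 4 nodes {elm, cedar, ivy, rye}, right has 4 {aster, iris, plum, lime}.
  Root cedar: left subtree has 1 node {elm}, right has 2 {ivy, rye}.
    Root ivy: left subtree has 0 nodes { }, right has 1 {rye}.
  Root lime: left subtree has 3 nodes {aster, iris, plum}, right has 0 { }.
    Root aster: left subtree has 0 nodes { }, right has 2 {iris, plum}.
      Root iris: left subtree has 0 nodes { }, right has 1 {plum}.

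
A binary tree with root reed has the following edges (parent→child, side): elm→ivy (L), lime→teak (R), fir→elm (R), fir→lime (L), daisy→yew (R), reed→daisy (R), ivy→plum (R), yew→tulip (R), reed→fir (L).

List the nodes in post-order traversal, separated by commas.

Post-order visits the left subtree, then the right subtree, then the node.
At reed: go left to fir.
  At fir: go left to lime.
    At lime: no left child.
    At lime: go right to teak.
      teak is a leaf — visit teak.
    Visit lime.
  At fir: go right to elm.
    At elm: go left to ivy.
      At ivy: no left child.
      At ivy: go right to plum.
        plum is a leaf — visit plum.
      Visit ivy.
    At elm: no right child.
    Visit elm.
  Visit fir.
At reed: go right to daisy.
  At daisy: no left child.
  At daisy: go right to yew.
    At yew: no left child.
    At yew: go right to tulip.
      tulip is a leaf — visit tulip.
    Visit yew.
  Visit daisy.
Visit reed.

teak, lime, plum, ivy, elm, fir, tulip, yew, daisy, reed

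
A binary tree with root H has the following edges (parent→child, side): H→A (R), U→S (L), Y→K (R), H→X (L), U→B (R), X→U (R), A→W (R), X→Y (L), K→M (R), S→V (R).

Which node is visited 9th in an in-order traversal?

In-order visits the left subtree, then the node, then the right subtree.
At H: go left to X.
  At X: go left to Y.
    At Y: no left child.
    Visit Y.
    At Y: go right to K.
      At K: no left child.
      Visit K.
      At K: go right to M.
        M is a leaf — visit M.
  Visit X.
  At X: go right to U.
    At U: go left to S.
      At S: no left child.
      Visit S.
      At S: go right to V.
        V is a leaf — visit V.
    Visit U.
    At U: go right to B.
      B is a leaf — visit B.
Visit H.
At H: go right to A.
  At A: no left child.
  Visit A.
  At A: go right to W.
    W is a leaf — visit W.
Full in-order sequence: Y, K, M, X, S, V, U, B, H, A, W.

H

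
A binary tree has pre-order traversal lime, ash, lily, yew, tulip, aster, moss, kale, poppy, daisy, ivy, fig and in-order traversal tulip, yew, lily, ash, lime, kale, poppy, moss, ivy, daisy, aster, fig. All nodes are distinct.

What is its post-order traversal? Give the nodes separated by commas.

tulip, yew, lily, ash, poppy, kale, ivy, daisy, moss, fig, aster, lime

The first element of pre-order is the root; it splits in-order into left and right subtrees.
Root lime: left subtree has 4 nodes {tulip, yew, lily, ash}, right has 7 {kale, poppy, moss, ivy, daisy, aster, fig}.
  Root ash: left subtree has 3 nodes {tulip, yew, lily}, right has 0 { }.
    Root lily: left subtree has 2 nodes {tulip, yew}, right has 0 { }.
      Root yew: left subtree has 1 node {tulip}, right has 0 { }.
  Root aster: left subtree has 5 nodes {kale, poppy, moss, ivy, daisy}, right has 1 {fig}.
    Root moss: left subtree has 2 nodes {kale, poppy}, right has 2 {ivy, daisy}.
      Root kale: left subtree has 0 nodes { }, right has 1 {poppy}.
      Root daisy: left subtree has 1 node {ivy}, right has 0 { }.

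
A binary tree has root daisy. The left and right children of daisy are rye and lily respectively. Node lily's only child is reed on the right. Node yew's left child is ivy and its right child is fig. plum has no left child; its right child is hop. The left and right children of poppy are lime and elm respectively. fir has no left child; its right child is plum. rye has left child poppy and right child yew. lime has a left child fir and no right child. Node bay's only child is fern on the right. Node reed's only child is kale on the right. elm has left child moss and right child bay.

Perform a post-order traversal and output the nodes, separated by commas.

hop, plum, fir, lime, moss, fern, bay, elm, poppy, ivy, fig, yew, rye, kale, reed, lily, daisy

Post-order visits the left subtree, then the right subtree, then the node.
At daisy: go left to rye.
  At rye: go left to poppy.
    At poppy: go left to lime.
      At lime: go left to fir.
        At fir: no left child.
        At fir: go right to plum.
          At plum: no left child.
          At plum: go right to hop.
            hop is a leaf — visit hop.
          Visit plum.
        Visit fir.
      At lime: no right child.
      Visit lime.
    At poppy: go right to elm.
      At elm: go left to moss.
        moss is a leaf — visit moss.
      At elm: go right to bay.
        At bay: no left child.
        At bay: go right to fern.
          fern is a leaf — visit fern.
        Visit bay.
      Visit elm.
    Visit poppy.
  At rye: go right to yew.
    At yew: go left to ivy.
      ivy is a leaf — visit ivy.
    At yew: go right to fig.
      fig is a leaf — visit fig.
    Visit yew.
  Visit rye.
At daisy: go right to lily.
  At lily: no left child.
  At lily: go right to reed.
    At reed: no left child.
    At reed: go right to kale.
      kale is a leaf — visit kale.
    Visit reed.
  Visit lily.
Visit daisy.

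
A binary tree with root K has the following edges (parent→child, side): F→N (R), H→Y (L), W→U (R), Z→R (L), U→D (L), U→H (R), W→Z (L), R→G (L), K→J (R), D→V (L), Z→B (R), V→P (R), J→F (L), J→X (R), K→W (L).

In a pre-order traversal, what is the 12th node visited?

Pre-order visits the node, then its left subtree, then its right subtree.
Visit K.
At K: go left to W.
  Visit W.
  At W: go left to Z.
    Visit Z.
    At Z: go left to R.
      Visit R.
      At R: go left to G.
        G is a leaf — visit G.
      At R: no right child.
    At Z: go right to B.
      B is a leaf — visit B.
  At W: go right to U.
    Visit U.
    At U: go left to D.
      Visit D.
      At D: go left to V.
        Visit V.
        At V: no left child.
        At V: go right to P.
          P is a leaf — visit P.
      At D: no right child.
    At U: go right to H.
      Visit H.
      At H: go left to Y.
        Y is a leaf — visit Y.
      At H: no right child.
At K: go right to J.
  Visit J.
  At J: go left to F.
    Visit F.
    At F: no left child.
    At F: go right to N.
      N is a leaf — visit N.
  At J: go right to X.
    X is a leaf — visit X.
Full pre-order sequence: K, W, Z, R, G, B, U, D, V, P, H, Y, J, F, N, X.

Y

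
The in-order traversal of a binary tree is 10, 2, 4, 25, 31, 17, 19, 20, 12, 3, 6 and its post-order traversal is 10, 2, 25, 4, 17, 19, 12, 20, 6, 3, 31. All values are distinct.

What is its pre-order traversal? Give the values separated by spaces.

31 4 2 10 25 3 20 19 17 12 6

The last element of post-order is the root; it splits in-order into left and right subtrees.
Root 31: left subtree has 4 nodes {10, 2, 4, 25}, right has 6 {17, 19, 20, 12, 3, 6}.
  Root 4: left subtree has 2 nodes {10, 2}, right has 1 {25}.
    Root 2: left subtree has 1 node {10}, right has 0 { }.
  Root 3: left subtree has 4 nodes {17, 19, 20, 12}, right has 1 {6}.
    Root 20: left subtree has 2 nodes {17, 19}, right has 1 {12}.
      Root 19: left subtree has 1 node {17}, right has 0 { }.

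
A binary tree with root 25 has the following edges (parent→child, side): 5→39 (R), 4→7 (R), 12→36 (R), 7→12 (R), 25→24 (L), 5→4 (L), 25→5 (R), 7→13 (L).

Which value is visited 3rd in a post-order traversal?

36

Post-order visits the left subtree, then the right subtree, then the node.
At 25: go left to 24.
  24 is a leaf — visit 24.
At 25: go right to 5.
  At 5: go left to 4.
    At 4: no left child.
    At 4: go right to 7.
      At 7: go left to 13.
        13 is a leaf — visit 13.
      At 7: go right to 12.
        At 12: no left child.
        At 12: go right to 36.
          36 is a leaf — visit 36.
        Visit 12.
      Visit 7.
    Visit 4.
  At 5: go right to 39.
    39 is a leaf — visit 39.
  Visit 5.
Visit 25.
Full post-order sequence: 24, 13, 36, 12, 7, 4, 39, 5, 25.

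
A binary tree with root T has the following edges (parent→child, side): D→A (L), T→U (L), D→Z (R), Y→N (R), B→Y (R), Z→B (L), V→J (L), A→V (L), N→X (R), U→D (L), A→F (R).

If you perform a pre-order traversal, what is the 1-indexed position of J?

6

Pre-order visits the node, then its left subtree, then its right subtree.
Visit T.
At T: go left to U.
  Visit U.
  At U: go left to D.
    Visit D.
    At D: go left to A.
      Visit A.
      At A: go left to V.
        Visit V.
        At V: go left to J.
          J is a leaf — visit J.
        At V: no right child.
      At A: go right to F.
        F is a leaf — visit F.
    At D: go right to Z.
      Visit Z.
      At Z: go left to B.
        Visit B.
        At B: no left child.
        At B: go right to Y.
          Visit Y.
          At Y: no left child.
          At Y: go right to N.
            Visit N.
            At N: no left child.
            At N: go right to X.
              X is a leaf — visit X.
      At Z: no right child.
  At U: no right child.
At T: no right child.
Full pre-order sequence: T, U, D, A, V, J, F, Z, B, Y, N, X.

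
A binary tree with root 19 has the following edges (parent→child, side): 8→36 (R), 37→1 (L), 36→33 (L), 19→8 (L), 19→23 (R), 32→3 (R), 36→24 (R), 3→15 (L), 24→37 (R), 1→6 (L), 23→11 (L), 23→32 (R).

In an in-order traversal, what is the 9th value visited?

11

In-order visits the left subtree, then the node, then the right subtree.
At 19: go left to 8.
  At 8: no left child.
  Visit 8.
  At 8: go right to 36.
    At 36: go left to 33.
      33 is a leaf — visit 33.
    Visit 36.
    At 36: go right to 24.
      At 24: no left child.
      Visit 24.
      At 24: go right to 37.
        At 37: go left to 1.
          At 1: go left to 6.
            6 is a leaf — visit 6.
          Visit 1.
          At 1: no right child.
        Visit 37.
        At 37: no right child.
Visit 19.
At 19: go right to 23.
  At 23: go left to 11.
    11 is a leaf — visit 11.
  Visit 23.
  At 23: go right to 32.
    At 32: no left child.
    Visit 32.
    At 32: go right to 3.
      At 3: go left to 15.
        15 is a leaf — visit 15.
      Visit 3.
      At 3: no right child.
Full in-order sequence: 8, 33, 36, 24, 6, 1, 37, 19, 11, 23, 32, 15, 3.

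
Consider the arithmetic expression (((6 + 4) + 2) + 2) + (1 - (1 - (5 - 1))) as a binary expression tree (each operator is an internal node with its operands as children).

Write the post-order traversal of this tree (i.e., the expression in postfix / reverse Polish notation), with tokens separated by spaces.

6 4 + 2 + 2 + 1 1 5 1 - - - +

Post-order on an expression tree gives postfix notation: for each operator, emit left operand, right operand, then the operator.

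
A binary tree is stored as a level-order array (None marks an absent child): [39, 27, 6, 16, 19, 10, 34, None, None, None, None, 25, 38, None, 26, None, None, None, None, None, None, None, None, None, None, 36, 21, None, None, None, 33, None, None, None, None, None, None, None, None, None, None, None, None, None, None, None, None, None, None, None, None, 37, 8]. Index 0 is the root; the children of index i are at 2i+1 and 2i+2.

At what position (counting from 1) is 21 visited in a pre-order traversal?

12

Pre-order visits the node, then its left subtree, then its right subtree.
Visit 39.
At 39: go left to 27.
  Visit 27.
  At 27: go left to 16.
    16 is a leaf — visit 16.
  At 27: go right to 19.
    19 is a leaf — visit 19.
At 39: go right to 6.
  Visit 6.
  At 6: go left to 10.
    Visit 10.
    At 10: go left to 25.
      25 is a leaf — visit 25.
    At 10: go right to 38.
      Visit 38.
      At 38: go left to 36.
        Visit 36.
        At 36: go left to 37.
          37 is a leaf — visit 37.
        At 36: go right to 8.
          8 is a leaf — visit 8.
      At 38: go right to 21.
        21 is a leaf — visit 21.
  At 6: go right to 34.
    Visit 34.
    At 34: no left child.
    At 34: go right to 26.
      Visit 26.
      At 26: no left child.
      At 26: go right to 33.
        33 is a leaf — visit 33.
Full pre-order sequence: 39, 27, 16, 19, 6, 10, 25, 38, 36, 37, 8, 21, 34, 26, 33.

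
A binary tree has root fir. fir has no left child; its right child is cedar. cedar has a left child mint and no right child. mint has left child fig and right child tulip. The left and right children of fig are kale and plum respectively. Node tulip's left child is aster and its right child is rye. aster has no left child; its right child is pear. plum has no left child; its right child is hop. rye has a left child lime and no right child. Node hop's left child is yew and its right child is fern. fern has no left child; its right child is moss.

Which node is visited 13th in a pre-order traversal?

pear

Pre-order visits the node, then its left subtree, then its right subtree.
Visit fir.
At fir: no left child.
At fir: go right to cedar.
  Visit cedar.
  At cedar: go left to mint.
    Visit mint.
    At mint: go left to fig.
      Visit fig.
      At fig: go left to kale.
        kale is a leaf — visit kale.
      At fig: go right to plum.
        Visit plum.
        At plum: no left child.
        At plum: go right to hop.
          Visit hop.
          At hop: go left to yew.
            yew is a leaf — visit yew.
          At hop: go right to fern.
            Visit fern.
            At fern: no left child.
            At fern: go right to moss.
              moss is a leaf — visit moss.
    At mint: go right to tulip.
      Visit tulip.
      At tulip: go left to aster.
        Visit aster.
        At aster: no left child.
        At aster: go right to pear.
          pear is a leaf — visit pear.
      At tulip: go right to rye.
        Visit rye.
        At rye: go left to lime.
          lime is a leaf — visit lime.
        At rye: no right child.
  At cedar: no right child.
Full pre-order sequence: fir, cedar, mint, fig, kale, plum, hop, yew, fern, moss, tulip, aster, pear, rye, lime.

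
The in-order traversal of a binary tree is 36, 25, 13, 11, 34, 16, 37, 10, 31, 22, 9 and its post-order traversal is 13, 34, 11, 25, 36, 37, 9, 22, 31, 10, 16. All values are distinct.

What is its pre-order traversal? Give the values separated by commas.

16, 36, 25, 11, 13, 34, 10, 37, 31, 22, 9

The last element of post-order is the root; it splits in-order into left and right subtrees.
Root 16: left subtree has 5 nodes {36, 25, 13, 11, 34}, right has 5 {37, 10, 31, 22, 9}.
  Root 36: left subtree has 0 nodes { }, right has 4 {25, 13, 11, 34}.
    Root 25: left subtree has 0 nodes { }, right has 3 {13, 11, 34}.
      Root 11: left subtree has 1 node {13}, right has 1 {34}.
  Root 10: left subtree has 1 node {37}, right has 3 {31, 22, 9}.
    Root 31: left subtree has 0 nodes { }, right has 2 {22, 9}.
      Root 22: left subtree has 0 nodes { }, right has 1 {9}.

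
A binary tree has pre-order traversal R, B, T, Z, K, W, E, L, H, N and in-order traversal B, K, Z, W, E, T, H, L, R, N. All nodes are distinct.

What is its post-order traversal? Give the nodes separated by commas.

K, E, W, Z, H, L, T, B, N, R

The first element of pre-order is the root; it splits in-order into left and right subtrees.
Root R: left subtree has 8 nodes {B, K, Z, W, E, T, H, L}, right has 1 {N}.
  Root B: left subtree has 0 nodes { }, right has 7 {K, Z, W, E, T, H, L}.
    Root T: left subtree has 4 nodes {K, Z, W, E}, right has 2 {H, L}.
      Root Z: left subtree has 1 node {K}, right has 2 {W, E}.
        Root W: left subtree has 0 nodes { }, right has 1 {E}.
      Root L: left subtree has 1 node {H}, right has 0 { }.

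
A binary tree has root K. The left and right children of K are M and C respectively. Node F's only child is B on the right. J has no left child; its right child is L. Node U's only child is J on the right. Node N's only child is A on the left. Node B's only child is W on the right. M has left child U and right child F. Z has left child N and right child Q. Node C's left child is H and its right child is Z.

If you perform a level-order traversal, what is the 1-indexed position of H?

Level-order visits nodes level by level from the root, left to right within each level.
Level 0: K
Level 1: M, C
Level 2: U, F, H, Z
Level 3: J, B, N, Q
Level 4: L, W, A
Full level-order sequence: K, M, C, U, F, H, Z, J, B, N, Q, L, W, A.

6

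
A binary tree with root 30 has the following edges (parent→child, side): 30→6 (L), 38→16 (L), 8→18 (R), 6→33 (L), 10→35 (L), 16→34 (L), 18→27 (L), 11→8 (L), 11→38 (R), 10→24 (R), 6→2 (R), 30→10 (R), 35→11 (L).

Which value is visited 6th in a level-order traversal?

Level-order visits nodes level by level from the root, left to right within each level.
Level 0: 30
Level 1: 6, 10
Level 2: 33, 2, 35, 24
Level 3: 11
Level 4: 8, 38
Level 5: 18, 16
Level 6: 27, 34
Full level-order sequence: 30, 6, 10, 33, 2, 35, 24, 11, 8, 38, 18, 16, 27, 34.

35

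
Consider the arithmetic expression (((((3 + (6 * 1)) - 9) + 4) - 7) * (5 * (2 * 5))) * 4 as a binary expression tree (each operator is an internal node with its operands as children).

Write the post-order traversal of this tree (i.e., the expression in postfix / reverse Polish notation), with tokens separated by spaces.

Post-order on an expression tree gives postfix notation: for each operator, emit left operand, right operand, then the operator.

3 6 1 * + 9 - 4 + 7 - 5 2 5 * * * 4 *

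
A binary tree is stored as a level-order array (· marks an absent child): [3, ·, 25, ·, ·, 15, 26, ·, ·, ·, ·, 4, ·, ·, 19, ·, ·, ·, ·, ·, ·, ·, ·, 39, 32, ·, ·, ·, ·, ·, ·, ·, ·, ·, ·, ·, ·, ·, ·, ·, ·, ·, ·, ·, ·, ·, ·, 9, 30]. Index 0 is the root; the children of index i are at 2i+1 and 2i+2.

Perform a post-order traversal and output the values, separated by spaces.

9 30 39 32 4 15 19 26 25 3

Post-order visits the left subtree, then the right subtree, then the node.
At 3: no left child.
At 3: go right to 25.
  At 25: go left to 15.
    At 15: go left to 4.
      At 4: go left to 39.
        At 39: go left to 9.
          9 is a leaf — visit 9.
        At 39: go right to 30.
          30 is a leaf — visit 30.
        Visit 39.
      At 4: go right to 32.
        32 is a leaf — visit 32.
      Visit 4.
    At 15: no right child.
    Visit 15.
  At 25: go right to 26.
    At 26: no left child.
    At 26: go right to 19.
      19 is a leaf — visit 19.
    Visit 26.
  Visit 25.
Visit 3.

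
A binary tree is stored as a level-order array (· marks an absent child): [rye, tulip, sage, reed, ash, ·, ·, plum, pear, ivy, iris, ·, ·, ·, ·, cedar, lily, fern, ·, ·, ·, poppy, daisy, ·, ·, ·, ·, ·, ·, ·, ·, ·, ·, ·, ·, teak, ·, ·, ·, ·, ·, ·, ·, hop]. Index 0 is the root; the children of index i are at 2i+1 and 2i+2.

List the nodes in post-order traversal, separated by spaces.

cedar lily plum teak fern pear reed ivy hop poppy daisy iris ash tulip sage rye

Post-order visits the left subtree, then the right subtree, then the node.
At rye: go left to tulip.
  At tulip: go left to reed.
    At reed: go left to plum.
      At plum: go left to cedar.
        cedar is a leaf — visit cedar.
      At plum: go right to lily.
        lily is a leaf — visit lily.
      Visit plum.
    At reed: go right to pear.
      At pear: go left to fern.
        At fern: go left to teak.
          teak is a leaf — visit teak.
        At fern: no right child.
        Visit fern.
      At pear: no right child.
      Visit pear.
    Visit reed.
  At tulip: go right to ash.
    At ash: go left to ivy.
      ivy is a leaf — visit ivy.
    At ash: go right to iris.
      At iris: go left to poppy.
        At poppy: go left to hop.
          hop is a leaf — visit hop.
        At poppy: no right child.
        Visit poppy.
      At iris: go right to daisy.
        daisy is a leaf — visit daisy.
      Visit iris.
    Visit ash.
  Visit tulip.
At rye: go right to sage.
  sage is a leaf — visit sage.
Visit rye.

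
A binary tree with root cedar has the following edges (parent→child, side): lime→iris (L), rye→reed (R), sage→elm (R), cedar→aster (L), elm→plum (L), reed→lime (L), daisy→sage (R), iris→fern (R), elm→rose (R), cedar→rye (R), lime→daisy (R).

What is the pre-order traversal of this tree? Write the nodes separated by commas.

cedar, aster, rye, reed, lime, iris, fern, daisy, sage, elm, plum, rose

Pre-order visits the node, then its left subtree, then its right subtree.
Visit cedar.
At cedar: go left to aster.
  aster is a leaf — visit aster.
At cedar: go right to rye.
  Visit rye.
  At rye: no left child.
  At rye: go right to reed.
    Visit reed.
    At reed: go left to lime.
      Visit lime.
      At lime: go left to iris.
        Visit iris.
        At iris: no left child.
        At iris: go right to fern.
          fern is a leaf — visit fern.
      At lime: go right to daisy.
        Visit daisy.
        At daisy: no left child.
        At daisy: go right to sage.
          Visit sage.
          At sage: no left child.
          At sage: go right to elm.
            Visit elm.
            At elm: go left to plum.
              plum is a leaf — visit plum.
            At elm: go right to rose.
              rose is a leaf — visit rose.
    At reed: no right child.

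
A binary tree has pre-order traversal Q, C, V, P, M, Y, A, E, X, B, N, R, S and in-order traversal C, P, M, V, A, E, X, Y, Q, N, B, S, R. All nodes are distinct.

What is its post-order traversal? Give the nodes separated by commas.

M, P, X, E, A, Y, V, C, N, S, R, B, Q

The first element of pre-order is the root; it splits in-order into left and right subtrees.
Root Q: left subtree has 8 nodes {C, P, M, V, A, E, X, Y}, right has 4 {N, B, S, R}.
  Root C: left subtree has 0 nodes { }, right has 7 {P, M, V, A, E, X, Y}.
    Root V: left subtree has 2 nodes {P, M}, right has 4 {A, E, X, Y}.
      Root P: left subtree has 0 nodes { }, right has 1 {M}.
      Root Y: left subtree has 3 nodes {A, E, X}, right has 0 { }.
        Root A: left subtree has 0 nodes { }, right has 2 {E, X}.
          Root E: left subtree has 0 nodes { }, right has 1 {X}.
  Root B: left subtree has 1 node {N}, right has 2 {S, R}.
    Root R: left subtree has 1 node {S}, right has 0 { }.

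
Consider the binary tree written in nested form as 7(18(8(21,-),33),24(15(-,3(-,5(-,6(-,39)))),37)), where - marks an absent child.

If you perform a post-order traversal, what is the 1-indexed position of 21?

1

Post-order visits the left subtree, then the right subtree, then the node.
At 7: go left to 18.
  At 18: go left to 8.
    At 8: go left to 21.
      21 is a leaf — visit 21.
    At 8: no right child.
    Visit 8.
  At 18: go right to 33.
    33 is a leaf — visit 33.
  Visit 18.
At 7: go right to 24.
  At 24: go left to 15.
    At 15: no left child.
    At 15: go right to 3.
      At 3: no left child.
      At 3: go right to 5.
        At 5: no left child.
        At 5: go right to 6.
          At 6: no left child.
          At 6: go right to 39.
            39 is a leaf — visit 39.
          Visit 6.
        Visit 5.
      Visit 3.
    Visit 15.
  At 24: go right to 37.
    37 is a leaf — visit 37.
  Visit 24.
Visit 7.
Full post-order sequence: 21, 8, 33, 18, 39, 6, 5, 3, 15, 37, 24, 7.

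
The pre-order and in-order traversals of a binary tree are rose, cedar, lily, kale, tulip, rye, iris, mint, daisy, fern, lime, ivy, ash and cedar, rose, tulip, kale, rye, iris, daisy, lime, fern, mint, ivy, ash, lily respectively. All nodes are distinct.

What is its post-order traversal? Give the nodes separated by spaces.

The first element of pre-order is the root; it splits in-order into left and right subtrees.
Root rose: left subtree has 1 node {cedar}, right has 11 {tulip, kale, rye, iris, daisy, lime, fern, mint, ivy, ash, lily}.
  Root lily: left subtree has 10 nodes {tulip, kale, rye, iris, daisy, lime, fern, mint, ivy, ash}, right has 0 { }.
    Root kale: left subtree has 1 node {tulip}, right has 8 {rye, iris, daisy, lime, fern, mint, ivy, ash}.
      Root rye: left subtree has 0 nodes { }, right has 7 {iris, daisy, lime, fern, mint, ivy, ash}.
        Root iris: left subtree has 0 nodes { }, right has 6 {daisy, lime, fern, mint, ivy, ash}.
          Root mint: left subtree has 3 nodes {daisy, lime, fern}, right has 2 {ivy, ash}.
            Root daisy: left subtree has 0 nodes { }, right has 2 {lime, fern}.
              Root fern: left subtree has 1 node {lime}, right has 0 { }.
            Root ivy: left subtree has 0 nodes { }, right has 1 {ash}.

cedar tulip lime fern daisy ash ivy mint iris rye kale lily rose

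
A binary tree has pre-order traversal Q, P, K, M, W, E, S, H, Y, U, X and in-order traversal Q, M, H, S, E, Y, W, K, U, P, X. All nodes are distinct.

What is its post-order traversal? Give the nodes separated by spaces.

H S Y E W M U K X P Q

The first element of pre-order is the root; it splits in-order into left and right subtrees.
Root Q: left subtree has 0 nodes { }, right has 10 {M, H, S, E, Y, W, K, U, P, X}.
  Root P: left subtree has 8 nodes {M, H, S, E, Y, W, K, U}, right has 1 {X}.
    Root K: left subtree has 6 nodes {M, H, S, E, Y, W}, right has 1 {U}.
      Root M: left subtree has 0 nodes { }, right has 5 {H, S, E, Y, W}.
        Root W: left subtree has 4 nodes {H, S, E, Y}, right has 0 { }.
          Root E: left subtree has 2 nodes {H, S}, right has 1 {Y}.
            Root S: left subtree has 1 node {H}, right has 0 { }.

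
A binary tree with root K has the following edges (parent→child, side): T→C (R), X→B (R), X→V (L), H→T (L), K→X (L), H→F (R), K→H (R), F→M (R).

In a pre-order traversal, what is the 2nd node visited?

Pre-order visits the node, then its left subtree, then its right subtree.
Visit K.
At K: go left to X.
  Visit X.
  At X: go left to V.
    V is a leaf — visit V.
  At X: go right to B.
    B is a leaf — visit B.
At K: go right to H.
  Visit H.
  At H: go left to T.
    Visit T.
    At T: no left child.
    At T: go right to C.
      C is a leaf — visit C.
  At H: go right to F.
    Visit F.
    At F: no left child.
    At F: go right to M.
      M is a leaf — visit M.
Full pre-order sequence: K, X, V, B, H, T, C, F, M.

X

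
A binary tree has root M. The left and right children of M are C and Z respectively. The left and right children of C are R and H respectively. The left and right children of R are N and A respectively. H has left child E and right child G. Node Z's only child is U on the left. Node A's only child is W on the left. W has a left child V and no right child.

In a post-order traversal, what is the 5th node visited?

Post-order visits the left subtree, then the right subtree, then the node.
At M: go left to C.
  At C: go left to R.
    At R: go left to N.
      N is a leaf — visit N.
    At R: go right to A.
      At A: go left to W.
        At W: go left to V.
          V is a leaf — visit V.
        At W: no right child.
        Visit W.
      At A: no right child.
      Visit A.
    Visit R.
  At C: go right to H.
    At H: go left to E.
      E is a leaf — visit E.
    At H: go right to G.
      G is a leaf — visit G.
    Visit H.
  Visit C.
At M: go right to Z.
  At Z: go left to U.
    U is a leaf — visit U.
  At Z: no right child.
  Visit Z.
Visit M.
Full post-order sequence: N, V, W, A, R, E, G, H, C, U, Z, M.

R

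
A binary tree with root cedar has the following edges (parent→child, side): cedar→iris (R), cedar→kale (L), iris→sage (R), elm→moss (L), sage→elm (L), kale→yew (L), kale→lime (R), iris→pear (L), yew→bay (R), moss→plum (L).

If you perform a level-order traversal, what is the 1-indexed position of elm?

Level-order visits nodes level by level from the root, left to right within each level.
Level 0: cedar
Level 1: kale, iris
Level 2: yew, lime, pear, sage
Level 3: bay, elm
Level 4: moss
Level 5: plum
Full level-order sequence: cedar, kale, iris, yew, lime, pear, sage, bay, elm, moss, plum.

9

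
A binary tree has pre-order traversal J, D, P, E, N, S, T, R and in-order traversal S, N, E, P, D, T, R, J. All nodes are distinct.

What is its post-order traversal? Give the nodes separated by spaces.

The first element of pre-order is the root; it splits in-order into left and right subtrees.
Root J: left subtree has 7 nodes {S, N, E, P, D, T, R}, right has 0 { }.
  Root D: left subtree has 4 nodes {S, N, E, P}, right has 2 {T, R}.
    Root P: left subtree has 3 nodes {S, N, E}, right has 0 { }.
      Root E: left subtree has 2 nodes {S, N}, right has 0 { }.
        Root N: left subtree has 1 node {S}, right has 0 { }.
    Root T: left subtree has 0 nodes { }, right has 1 {R}.

S N E P R T D J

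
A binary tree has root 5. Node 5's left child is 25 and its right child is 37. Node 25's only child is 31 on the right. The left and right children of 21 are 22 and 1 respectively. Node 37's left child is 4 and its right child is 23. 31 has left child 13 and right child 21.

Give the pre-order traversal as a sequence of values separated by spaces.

Pre-order visits the node, then its left subtree, then its right subtree.
Visit 5.
At 5: go left to 25.
  Visit 25.
  At 25: no left child.
  At 25: go right to 31.
    Visit 31.
    At 31: go left to 13.
      13 is a leaf — visit 13.
    At 31: go right to 21.
      Visit 21.
      At 21: go left to 22.
        22 is a leaf — visit 22.
      At 21: go right to 1.
        1 is a leaf — visit 1.
At 5: go right to 37.
  Visit 37.
  At 37: go left to 4.
    4 is a leaf — visit 4.
  At 37: go right to 23.
    23 is a leaf — visit 23.

5 25 31 13 21 22 1 37 4 23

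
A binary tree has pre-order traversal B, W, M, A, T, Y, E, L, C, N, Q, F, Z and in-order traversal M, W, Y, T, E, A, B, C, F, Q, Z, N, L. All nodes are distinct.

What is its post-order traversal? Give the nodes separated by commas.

The first element of pre-order is the root; it splits in-order into left and right subtrees.
Root B: left subtree has 6 nodes {M, W, Y, T, E, A}, right has 6 {C, F, Q, Z, N, L}.
  Root W: left subtree has 1 node {M}, right has 4 {Y, T, E, A}.
    Root A: left subtree has 3 nodes {Y, T, E}, right has 0 { }.
      Root T: left subtree has 1 node {Y}, right has 1 {E}.
  Root L: left subtree has 5 nodes {C, F, Q, Z, N}, right has 0 { }.
    Root C: left subtree has 0 nodes { }, right has 4 {F, Q, Z, N}.
      Root N: left subtree has 3 nodes {F, Q, Z}, right has 0 { }.
        Root Q: left subtree has 1 node {F}, right has 1 {Z}.

M, Y, E, T, A, W, F, Z, Q, N, C, L, B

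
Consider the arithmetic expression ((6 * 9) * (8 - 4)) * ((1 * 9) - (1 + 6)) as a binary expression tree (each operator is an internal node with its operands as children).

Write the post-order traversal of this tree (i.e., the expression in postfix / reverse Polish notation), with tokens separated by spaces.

6 9 * 8 4 - * 1 9 * 1 6 + - *

Post-order on an expression tree gives postfix notation: for each operator, emit left operand, right operand, then the operator.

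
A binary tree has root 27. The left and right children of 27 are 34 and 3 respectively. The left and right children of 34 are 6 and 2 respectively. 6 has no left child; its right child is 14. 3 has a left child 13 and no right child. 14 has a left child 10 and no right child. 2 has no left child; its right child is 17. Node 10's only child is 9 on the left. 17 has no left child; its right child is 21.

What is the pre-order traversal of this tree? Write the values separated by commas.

27, 34, 6, 14, 10, 9, 2, 17, 21, 3, 13

Pre-order visits the node, then its left subtree, then its right subtree.
Visit 27.
At 27: go left to 34.
  Visit 34.
  At 34: go left to 6.
    Visit 6.
    At 6: no left child.
    At 6: go right to 14.
      Visit 14.
      At 14: go left to 10.
        Visit 10.
        At 10: go left to 9.
          9 is a leaf — visit 9.
        At 10: no right child.
      At 14: no right child.
  At 34: go right to 2.
    Visit 2.
    At 2: no left child.
    At 2: go right to 17.
      Visit 17.
      At 17: no left child.
      At 17: go right to 21.
        21 is a leaf — visit 21.
At 27: go right to 3.
  Visit 3.
  At 3: go left to 13.
    13 is a leaf — visit 13.
  At 3: no right child.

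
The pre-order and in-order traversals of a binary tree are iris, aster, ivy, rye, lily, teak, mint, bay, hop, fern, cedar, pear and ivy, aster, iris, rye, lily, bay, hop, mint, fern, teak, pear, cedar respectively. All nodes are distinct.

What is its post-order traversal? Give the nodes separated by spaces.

The first element of pre-order is the root; it splits in-order into left and right subtrees.
Root iris: left subtree has 2 nodes {ivy, aster}, right has 9 {rye, lily, bay, hop, mint, fern, teak, pear, cedar}.
  Root aster: left subtree has 1 node {ivy}, right has 0 { }.
  Root rye: left subtree has 0 nodes { }, right has 8 {lily, bay, hop, mint, fern, teak, pear, cedar}.
    Root lily: left subtree has 0 nodes { }, right has 7 {bay, hop, mint, fern, teak, pear, cedar}.
      Root teak: left subtree has 4 nodes {bay, hop, mint, fern}, right has 2 {pear, cedar}.
        Root mint: left subtree has 2 nodes {bay, hop}, right has 1 {fern}.
          Root bay: left subtree has 0 nodes { }, right has 1 {hop}.
        Root cedar: left subtree has 1 node {pear}, right has 0 { }.

ivy aster hop bay fern mint pear cedar teak lily rye iris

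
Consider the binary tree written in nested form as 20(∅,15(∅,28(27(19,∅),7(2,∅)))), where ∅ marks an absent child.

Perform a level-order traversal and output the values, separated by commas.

Level-order visits nodes level by level from the root, left to right within each level.
Level 0: 20
Level 1: 15
Level 2: 28
Level 3: 27, 7
Level 4: 19, 2

20, 15, 28, 27, 7, 19, 2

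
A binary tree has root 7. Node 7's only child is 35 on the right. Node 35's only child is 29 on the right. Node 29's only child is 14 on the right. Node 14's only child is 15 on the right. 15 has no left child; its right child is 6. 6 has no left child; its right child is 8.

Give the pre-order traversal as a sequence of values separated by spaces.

7 35 29 14 15 6 8

Pre-order visits the node, then its left subtree, then its right subtree.
Visit 7.
At 7: no left child.
At 7: go right to 35.
  Visit 35.
  At 35: no left child.
  At 35: go right to 29.
    Visit 29.
    At 29: no left child.
    At 29: go right to 14.
      Visit 14.
      At 14: no left child.
      At 14: go right to 15.
        Visit 15.
        At 15: no left child.
        At 15: go right to 6.
          Visit 6.
          At 6: no left child.
          At 6: go right to 8.
            8 is a leaf — visit 8.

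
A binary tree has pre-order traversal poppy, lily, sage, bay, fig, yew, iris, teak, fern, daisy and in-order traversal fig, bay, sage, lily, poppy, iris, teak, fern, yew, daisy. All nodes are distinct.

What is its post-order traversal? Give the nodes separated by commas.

fig, bay, sage, lily, fern, teak, iris, daisy, yew, poppy

The first element of pre-order is the root; it splits in-order into left and right subtrees.
Root poppy: left subtree has 4 nodes {fig, bay, sage, lily}, right has 5 {iris, teak, fern, yew, daisy}.
  Root lily: left subtree has 3 nodes {fig, bay, sage}, right has 0 { }.
    Root sage: left subtree has 2 nodes {fig, bay}, right has 0 { }.
      Root bay: left subtree has 1 node {fig}, right has 0 { }.
  Root yew: left subtree has 3 nodes {iris, teak, fern}, right has 1 {daisy}.
    Root iris: left subtree has 0 nodes { }, right has 2 {teak, fern}.
      Root teak: left subtree has 0 nodes { }, right has 1 {fern}.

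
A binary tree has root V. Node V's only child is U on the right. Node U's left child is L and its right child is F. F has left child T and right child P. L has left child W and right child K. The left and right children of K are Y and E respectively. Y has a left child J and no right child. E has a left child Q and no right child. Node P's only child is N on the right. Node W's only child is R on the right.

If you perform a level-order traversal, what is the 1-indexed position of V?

Level-order visits nodes level by level from the root, left to right within each level.
Level 0: V
Level 1: U
Level 2: L, F
Level 3: W, K, T, P
Level 4: R, Y, E, N
Level 5: J, Q
Full level-order sequence: V, U, L, F, W, K, T, P, R, Y, E, N, J, Q.

1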